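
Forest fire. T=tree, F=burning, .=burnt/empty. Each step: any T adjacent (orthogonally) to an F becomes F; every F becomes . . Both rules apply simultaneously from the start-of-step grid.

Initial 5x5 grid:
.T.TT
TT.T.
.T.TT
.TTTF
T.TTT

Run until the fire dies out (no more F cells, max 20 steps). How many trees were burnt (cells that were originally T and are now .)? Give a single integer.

Answer: 15

Derivation:
Step 1: +3 fires, +1 burnt (F count now 3)
Step 2: +3 fires, +3 burnt (F count now 3)
Step 3: +3 fires, +3 burnt (F count now 3)
Step 4: +2 fires, +3 burnt (F count now 2)
Step 5: +2 fires, +2 burnt (F count now 2)
Step 6: +2 fires, +2 burnt (F count now 2)
Step 7: +0 fires, +2 burnt (F count now 0)
Fire out after step 7
Initially T: 16, now '.': 24
Total burnt (originally-T cells now '.'): 15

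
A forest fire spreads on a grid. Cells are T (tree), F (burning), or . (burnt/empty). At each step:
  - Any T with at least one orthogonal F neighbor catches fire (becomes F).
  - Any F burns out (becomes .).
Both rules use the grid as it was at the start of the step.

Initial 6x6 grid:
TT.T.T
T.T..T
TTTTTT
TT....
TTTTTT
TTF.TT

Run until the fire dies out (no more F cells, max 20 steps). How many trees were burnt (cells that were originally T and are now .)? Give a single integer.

Answer: 24

Derivation:
Step 1: +2 fires, +1 burnt (F count now 2)
Step 2: +3 fires, +2 burnt (F count now 3)
Step 3: +3 fires, +3 burnt (F count now 3)
Step 4: +4 fires, +3 burnt (F count now 4)
Step 5: +3 fires, +4 burnt (F count now 3)
Step 6: +3 fires, +3 burnt (F count now 3)
Step 7: +2 fires, +3 burnt (F count now 2)
Step 8: +2 fires, +2 burnt (F count now 2)
Step 9: +1 fires, +2 burnt (F count now 1)
Step 10: +1 fires, +1 burnt (F count now 1)
Step 11: +0 fires, +1 burnt (F count now 0)
Fire out after step 11
Initially T: 25, now '.': 35
Total burnt (originally-T cells now '.'): 24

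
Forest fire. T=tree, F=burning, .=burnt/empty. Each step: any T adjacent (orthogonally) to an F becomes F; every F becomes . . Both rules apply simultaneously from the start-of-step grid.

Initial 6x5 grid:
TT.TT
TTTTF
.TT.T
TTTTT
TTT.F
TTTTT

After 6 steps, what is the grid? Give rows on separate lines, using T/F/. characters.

Step 1: 5 trees catch fire, 2 burn out
  TT.TF
  TTTF.
  .TT.F
  TTTTF
  TTT..
  TTTTF
Step 2: 4 trees catch fire, 5 burn out
  TT.F.
  TTF..
  .TT..
  TTTF.
  TTT..
  TTTF.
Step 3: 4 trees catch fire, 4 burn out
  TT...
  TF...
  .TF..
  TTF..
  TTT..
  TTF..
Step 4: 6 trees catch fire, 4 burn out
  TF...
  F....
  .F...
  TF...
  TTF..
  TF...
Step 5: 4 trees catch fire, 6 burn out
  F....
  .....
  .....
  F....
  TF...
  F....
Step 6: 1 trees catch fire, 4 burn out
  .....
  .....
  .....
  .....
  F....
  .....

.....
.....
.....
.....
F....
.....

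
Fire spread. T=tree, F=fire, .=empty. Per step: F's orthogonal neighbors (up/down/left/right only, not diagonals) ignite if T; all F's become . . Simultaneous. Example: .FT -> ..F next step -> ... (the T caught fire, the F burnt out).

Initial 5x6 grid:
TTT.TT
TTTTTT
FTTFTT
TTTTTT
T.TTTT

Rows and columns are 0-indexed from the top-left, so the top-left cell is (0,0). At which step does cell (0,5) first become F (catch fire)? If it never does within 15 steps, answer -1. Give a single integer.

Step 1: cell (0,5)='T' (+7 fires, +2 burnt)
Step 2: cell (0,5)='T' (+10 fires, +7 burnt)
Step 3: cell (0,5)='T' (+7 fires, +10 burnt)
Step 4: cell (0,5)='F' (+2 fires, +7 burnt)
  -> target ignites at step 4
Step 5: cell (0,5)='.' (+0 fires, +2 burnt)
  fire out at step 5

4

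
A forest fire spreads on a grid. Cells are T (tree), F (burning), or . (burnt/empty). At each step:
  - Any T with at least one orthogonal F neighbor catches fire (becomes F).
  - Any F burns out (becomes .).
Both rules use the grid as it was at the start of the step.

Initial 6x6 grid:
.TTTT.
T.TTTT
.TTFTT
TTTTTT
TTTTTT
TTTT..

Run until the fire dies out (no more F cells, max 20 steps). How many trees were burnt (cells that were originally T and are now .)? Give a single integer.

Step 1: +4 fires, +1 burnt (F count now 4)
Step 2: +8 fires, +4 burnt (F count now 8)
Step 3: +8 fires, +8 burnt (F count now 8)
Step 4: +5 fires, +8 burnt (F count now 5)
Step 5: +2 fires, +5 burnt (F count now 2)
Step 6: +1 fires, +2 burnt (F count now 1)
Step 7: +0 fires, +1 burnt (F count now 0)
Fire out after step 7
Initially T: 29, now '.': 35
Total burnt (originally-T cells now '.'): 28

Answer: 28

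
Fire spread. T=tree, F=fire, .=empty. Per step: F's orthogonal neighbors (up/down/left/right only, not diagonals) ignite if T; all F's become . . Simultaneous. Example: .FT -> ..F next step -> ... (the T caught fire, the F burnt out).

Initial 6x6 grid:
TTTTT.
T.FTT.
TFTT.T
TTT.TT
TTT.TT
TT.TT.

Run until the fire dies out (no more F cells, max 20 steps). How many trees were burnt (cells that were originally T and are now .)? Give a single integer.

Answer: 19

Derivation:
Step 1: +5 fires, +2 burnt (F count now 5)
Step 2: +8 fires, +5 burnt (F count now 8)
Step 3: +5 fires, +8 burnt (F count now 5)
Step 4: +1 fires, +5 burnt (F count now 1)
Step 5: +0 fires, +1 burnt (F count now 0)
Fire out after step 5
Initially T: 26, now '.': 29
Total burnt (originally-T cells now '.'): 19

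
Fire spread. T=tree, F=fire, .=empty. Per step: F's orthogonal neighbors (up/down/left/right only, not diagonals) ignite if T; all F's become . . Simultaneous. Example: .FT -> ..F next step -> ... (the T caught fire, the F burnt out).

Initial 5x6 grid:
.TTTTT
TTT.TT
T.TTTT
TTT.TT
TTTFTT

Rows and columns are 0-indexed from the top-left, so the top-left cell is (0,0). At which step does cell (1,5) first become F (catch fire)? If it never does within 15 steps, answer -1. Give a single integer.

Step 1: cell (1,5)='T' (+2 fires, +1 burnt)
Step 2: cell (1,5)='T' (+4 fires, +2 burnt)
Step 3: cell (1,5)='T' (+5 fires, +4 burnt)
Step 4: cell (1,5)='T' (+5 fires, +5 burnt)
Step 5: cell (1,5)='F' (+5 fires, +5 burnt)
  -> target ignites at step 5
Step 6: cell (1,5)='.' (+4 fires, +5 burnt)
Step 7: cell (1,5)='.' (+0 fires, +4 burnt)
  fire out at step 7

5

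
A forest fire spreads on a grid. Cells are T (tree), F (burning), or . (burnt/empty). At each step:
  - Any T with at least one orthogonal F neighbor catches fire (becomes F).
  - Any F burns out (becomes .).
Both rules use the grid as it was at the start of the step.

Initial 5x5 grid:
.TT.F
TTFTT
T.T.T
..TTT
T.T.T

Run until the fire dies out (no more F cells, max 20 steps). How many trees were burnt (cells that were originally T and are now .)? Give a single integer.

Answer: 14

Derivation:
Step 1: +5 fires, +2 burnt (F count now 5)
Step 2: +4 fires, +5 burnt (F count now 4)
Step 3: +4 fires, +4 burnt (F count now 4)
Step 4: +1 fires, +4 burnt (F count now 1)
Step 5: +0 fires, +1 burnt (F count now 0)
Fire out after step 5
Initially T: 15, now '.': 24
Total burnt (originally-T cells now '.'): 14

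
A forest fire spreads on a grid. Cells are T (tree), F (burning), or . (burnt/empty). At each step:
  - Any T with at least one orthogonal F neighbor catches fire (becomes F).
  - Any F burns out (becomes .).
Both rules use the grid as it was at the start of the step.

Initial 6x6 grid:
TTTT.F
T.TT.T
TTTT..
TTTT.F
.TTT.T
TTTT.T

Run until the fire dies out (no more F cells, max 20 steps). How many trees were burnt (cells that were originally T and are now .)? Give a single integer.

Step 1: +2 fires, +2 burnt (F count now 2)
Step 2: +1 fires, +2 burnt (F count now 1)
Step 3: +0 fires, +1 burnt (F count now 0)
Fire out after step 3
Initially T: 25, now '.': 14
Total burnt (originally-T cells now '.'): 3

Answer: 3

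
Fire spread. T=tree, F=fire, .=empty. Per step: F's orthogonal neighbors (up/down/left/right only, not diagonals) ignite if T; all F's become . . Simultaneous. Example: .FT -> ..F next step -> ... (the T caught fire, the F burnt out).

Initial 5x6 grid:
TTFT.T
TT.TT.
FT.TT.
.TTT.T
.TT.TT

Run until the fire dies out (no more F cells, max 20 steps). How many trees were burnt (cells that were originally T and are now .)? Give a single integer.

Step 1: +4 fires, +2 burnt (F count now 4)
Step 2: +4 fires, +4 burnt (F count now 4)
Step 3: +4 fires, +4 burnt (F count now 4)
Step 4: +3 fires, +4 burnt (F count now 3)
Step 5: +0 fires, +3 burnt (F count now 0)
Fire out after step 5
Initially T: 19, now '.': 26
Total burnt (originally-T cells now '.'): 15

Answer: 15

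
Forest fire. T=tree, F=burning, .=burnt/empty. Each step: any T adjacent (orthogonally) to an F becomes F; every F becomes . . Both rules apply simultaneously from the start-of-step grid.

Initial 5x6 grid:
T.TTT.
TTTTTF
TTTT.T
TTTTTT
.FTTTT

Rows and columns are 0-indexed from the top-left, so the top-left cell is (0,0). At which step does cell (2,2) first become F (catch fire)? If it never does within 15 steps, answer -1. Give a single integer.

Step 1: cell (2,2)='T' (+4 fires, +2 burnt)
Step 2: cell (2,2)='T' (+7 fires, +4 burnt)
Step 3: cell (2,2)='F' (+10 fires, +7 burnt)
  -> target ignites at step 3
Step 4: cell (2,2)='.' (+2 fires, +10 burnt)
Step 5: cell (2,2)='.' (+1 fires, +2 burnt)
Step 6: cell (2,2)='.' (+0 fires, +1 burnt)
  fire out at step 6

3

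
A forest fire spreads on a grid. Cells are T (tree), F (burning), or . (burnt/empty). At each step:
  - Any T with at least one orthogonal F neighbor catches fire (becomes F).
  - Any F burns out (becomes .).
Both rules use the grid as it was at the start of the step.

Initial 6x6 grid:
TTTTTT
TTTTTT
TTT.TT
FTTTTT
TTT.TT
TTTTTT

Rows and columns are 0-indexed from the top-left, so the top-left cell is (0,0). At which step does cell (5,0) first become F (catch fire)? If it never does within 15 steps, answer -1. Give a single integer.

Step 1: cell (5,0)='T' (+3 fires, +1 burnt)
Step 2: cell (5,0)='F' (+5 fires, +3 burnt)
  -> target ignites at step 2
Step 3: cell (5,0)='.' (+6 fires, +5 burnt)
Step 4: cell (5,0)='.' (+4 fires, +6 burnt)
Step 5: cell (5,0)='.' (+6 fires, +4 burnt)
Step 6: cell (5,0)='.' (+5 fires, +6 burnt)
Step 7: cell (5,0)='.' (+3 fires, +5 burnt)
Step 8: cell (5,0)='.' (+1 fires, +3 burnt)
Step 9: cell (5,0)='.' (+0 fires, +1 burnt)
  fire out at step 9

2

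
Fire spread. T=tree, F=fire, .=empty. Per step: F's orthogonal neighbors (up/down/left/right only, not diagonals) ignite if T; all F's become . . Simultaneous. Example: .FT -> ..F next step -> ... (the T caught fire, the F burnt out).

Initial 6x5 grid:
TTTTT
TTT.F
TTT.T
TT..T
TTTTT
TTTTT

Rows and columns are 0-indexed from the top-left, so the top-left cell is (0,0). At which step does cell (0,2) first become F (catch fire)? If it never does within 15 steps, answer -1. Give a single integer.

Step 1: cell (0,2)='T' (+2 fires, +1 burnt)
Step 2: cell (0,2)='T' (+2 fires, +2 burnt)
Step 3: cell (0,2)='F' (+2 fires, +2 burnt)
  -> target ignites at step 3
Step 4: cell (0,2)='.' (+4 fires, +2 burnt)
Step 5: cell (0,2)='.' (+5 fires, +4 burnt)
Step 6: cell (0,2)='.' (+4 fires, +5 burnt)
Step 7: cell (0,2)='.' (+4 fires, +4 burnt)
Step 8: cell (0,2)='.' (+2 fires, +4 burnt)
Step 9: cell (0,2)='.' (+0 fires, +2 burnt)
  fire out at step 9

3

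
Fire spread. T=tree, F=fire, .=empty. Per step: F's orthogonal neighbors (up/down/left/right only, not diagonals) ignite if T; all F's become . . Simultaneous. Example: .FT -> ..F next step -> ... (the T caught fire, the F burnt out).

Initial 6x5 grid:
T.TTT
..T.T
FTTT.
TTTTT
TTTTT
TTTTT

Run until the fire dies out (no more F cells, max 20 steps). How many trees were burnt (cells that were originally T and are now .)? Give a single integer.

Answer: 23

Derivation:
Step 1: +2 fires, +1 burnt (F count now 2)
Step 2: +3 fires, +2 burnt (F count now 3)
Step 3: +5 fires, +3 burnt (F count now 5)
Step 4: +4 fires, +5 burnt (F count now 4)
Step 5: +4 fires, +4 burnt (F count now 4)
Step 6: +3 fires, +4 burnt (F count now 3)
Step 7: +2 fires, +3 burnt (F count now 2)
Step 8: +0 fires, +2 burnt (F count now 0)
Fire out after step 8
Initially T: 24, now '.': 29
Total burnt (originally-T cells now '.'): 23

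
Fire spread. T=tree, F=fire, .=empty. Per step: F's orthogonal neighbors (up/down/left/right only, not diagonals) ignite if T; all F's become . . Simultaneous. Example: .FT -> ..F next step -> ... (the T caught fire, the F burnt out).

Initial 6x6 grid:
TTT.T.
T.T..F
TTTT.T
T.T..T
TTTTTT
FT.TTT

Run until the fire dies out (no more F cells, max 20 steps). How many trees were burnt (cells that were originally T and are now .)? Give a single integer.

Step 1: +3 fires, +2 burnt (F count now 3)
Step 2: +3 fires, +3 burnt (F count now 3)
Step 3: +3 fires, +3 burnt (F count now 3)
Step 4: +6 fires, +3 burnt (F count now 6)
Step 5: +4 fires, +6 burnt (F count now 4)
Step 6: +3 fires, +4 burnt (F count now 3)
Step 7: +1 fires, +3 burnt (F count now 1)
Step 8: +0 fires, +1 burnt (F count now 0)
Fire out after step 8
Initially T: 24, now '.': 35
Total burnt (originally-T cells now '.'): 23

Answer: 23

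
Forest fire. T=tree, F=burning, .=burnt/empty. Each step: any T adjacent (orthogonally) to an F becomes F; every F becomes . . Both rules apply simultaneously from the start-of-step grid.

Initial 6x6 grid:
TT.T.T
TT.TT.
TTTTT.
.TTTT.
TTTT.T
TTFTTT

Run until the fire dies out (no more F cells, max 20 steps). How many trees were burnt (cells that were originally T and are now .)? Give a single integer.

Step 1: +3 fires, +1 burnt (F count now 3)
Step 2: +5 fires, +3 burnt (F count now 5)
Step 3: +5 fires, +5 burnt (F count now 5)
Step 4: +4 fires, +5 burnt (F count now 4)
Step 5: +4 fires, +4 burnt (F count now 4)
Step 6: +4 fires, +4 burnt (F count now 4)
Step 7: +1 fires, +4 burnt (F count now 1)
Step 8: +0 fires, +1 burnt (F count now 0)
Fire out after step 8
Initially T: 27, now '.': 35
Total burnt (originally-T cells now '.'): 26

Answer: 26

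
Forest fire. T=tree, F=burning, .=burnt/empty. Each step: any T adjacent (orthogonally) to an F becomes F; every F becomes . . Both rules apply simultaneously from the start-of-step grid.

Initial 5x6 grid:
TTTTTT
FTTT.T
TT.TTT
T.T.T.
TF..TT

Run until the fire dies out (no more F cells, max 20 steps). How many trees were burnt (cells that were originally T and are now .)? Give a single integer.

Step 1: +4 fires, +2 burnt (F count now 4)
Step 2: +4 fires, +4 burnt (F count now 4)
Step 3: +2 fires, +4 burnt (F count now 2)
Step 4: +2 fires, +2 burnt (F count now 2)
Step 5: +2 fires, +2 burnt (F count now 2)
Step 6: +3 fires, +2 burnt (F count now 3)
Step 7: +2 fires, +3 burnt (F count now 2)
Step 8: +1 fires, +2 burnt (F count now 1)
Step 9: +0 fires, +1 burnt (F count now 0)
Fire out after step 9
Initially T: 21, now '.': 29
Total burnt (originally-T cells now '.'): 20

Answer: 20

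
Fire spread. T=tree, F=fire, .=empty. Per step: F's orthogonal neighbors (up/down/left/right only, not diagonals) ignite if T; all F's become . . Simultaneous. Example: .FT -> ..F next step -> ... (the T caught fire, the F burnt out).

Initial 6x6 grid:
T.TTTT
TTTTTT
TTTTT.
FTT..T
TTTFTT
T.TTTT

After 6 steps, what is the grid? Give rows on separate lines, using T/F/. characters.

Step 1: 6 trees catch fire, 2 burn out
  T.TTTT
  TTTTTT
  FTTTT.
  .FT..T
  FTF.FT
  T.TFTT
Step 2: 8 trees catch fire, 6 burn out
  T.TTTT
  FTTTTT
  .FTTT.
  ..F..T
  .F...F
  F.F.FT
Step 3: 5 trees catch fire, 8 burn out
  F.TTTT
  .FTTTT
  ..FTT.
  .....F
  ......
  .....F
Step 4: 2 trees catch fire, 5 burn out
  ..TTTT
  ..FTTT
  ...FT.
  ......
  ......
  ......
Step 5: 3 trees catch fire, 2 burn out
  ..FTTT
  ...FTT
  ....F.
  ......
  ......
  ......
Step 6: 2 trees catch fire, 3 burn out
  ...FTT
  ....FT
  ......
  ......
  ......
  ......

...FTT
....FT
......
......
......
......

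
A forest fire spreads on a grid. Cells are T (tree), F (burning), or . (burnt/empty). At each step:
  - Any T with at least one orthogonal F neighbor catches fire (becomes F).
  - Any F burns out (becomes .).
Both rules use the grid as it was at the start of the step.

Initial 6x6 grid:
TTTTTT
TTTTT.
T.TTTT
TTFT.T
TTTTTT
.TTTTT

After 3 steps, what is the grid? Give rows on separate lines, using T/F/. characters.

Step 1: 4 trees catch fire, 1 burn out
  TTTTTT
  TTTTT.
  T.FTTT
  TF.F.T
  TTFTTT
  .TTTTT
Step 2: 6 trees catch fire, 4 burn out
  TTTTTT
  TTFTT.
  T..FTT
  F....T
  TF.FTT
  .TFTTT
Step 3: 9 trees catch fire, 6 burn out
  TTFTTT
  TF.FT.
  F...FT
  .....T
  F...FT
  .F.FTT

TTFTTT
TF.FT.
F...FT
.....T
F...FT
.F.FTT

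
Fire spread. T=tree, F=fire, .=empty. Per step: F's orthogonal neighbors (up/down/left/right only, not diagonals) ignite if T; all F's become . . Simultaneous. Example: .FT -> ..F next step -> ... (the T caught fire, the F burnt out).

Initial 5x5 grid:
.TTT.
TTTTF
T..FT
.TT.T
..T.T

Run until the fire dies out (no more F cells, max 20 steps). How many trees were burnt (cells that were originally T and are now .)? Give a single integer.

Step 1: +2 fires, +2 burnt (F count now 2)
Step 2: +3 fires, +2 burnt (F count now 3)
Step 3: +3 fires, +3 burnt (F count now 3)
Step 4: +2 fires, +3 burnt (F count now 2)
Step 5: +1 fires, +2 burnt (F count now 1)
Step 6: +0 fires, +1 burnt (F count now 0)
Fire out after step 6
Initially T: 14, now '.': 22
Total burnt (originally-T cells now '.'): 11

Answer: 11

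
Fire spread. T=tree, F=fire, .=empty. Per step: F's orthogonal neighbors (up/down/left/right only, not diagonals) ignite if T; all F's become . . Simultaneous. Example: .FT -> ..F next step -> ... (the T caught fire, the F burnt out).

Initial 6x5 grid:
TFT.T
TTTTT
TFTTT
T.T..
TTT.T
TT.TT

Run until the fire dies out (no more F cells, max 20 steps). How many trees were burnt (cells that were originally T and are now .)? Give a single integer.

Answer: 19

Derivation:
Step 1: +5 fires, +2 burnt (F count now 5)
Step 2: +5 fires, +5 burnt (F count now 5)
Step 3: +4 fires, +5 burnt (F count now 4)
Step 4: +3 fires, +4 burnt (F count now 3)
Step 5: +2 fires, +3 burnt (F count now 2)
Step 6: +0 fires, +2 burnt (F count now 0)
Fire out after step 6
Initially T: 22, now '.': 27
Total burnt (originally-T cells now '.'): 19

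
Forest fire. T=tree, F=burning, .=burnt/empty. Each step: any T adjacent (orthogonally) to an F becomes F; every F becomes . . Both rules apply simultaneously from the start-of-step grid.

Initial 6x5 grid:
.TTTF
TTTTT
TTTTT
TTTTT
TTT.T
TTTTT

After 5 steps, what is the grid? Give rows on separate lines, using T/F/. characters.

Step 1: 2 trees catch fire, 1 burn out
  .TTF.
  TTTTF
  TTTTT
  TTTTT
  TTT.T
  TTTTT
Step 2: 3 trees catch fire, 2 burn out
  .TF..
  TTTF.
  TTTTF
  TTTTT
  TTT.T
  TTTTT
Step 3: 4 trees catch fire, 3 burn out
  .F...
  TTF..
  TTTF.
  TTTTF
  TTT.T
  TTTTT
Step 4: 4 trees catch fire, 4 burn out
  .....
  TF...
  TTF..
  TTTF.
  TTT.F
  TTTTT
Step 5: 4 trees catch fire, 4 burn out
  .....
  F....
  TF...
  TTF..
  TTT..
  TTTTF

.....
F....
TF...
TTF..
TTT..
TTTTF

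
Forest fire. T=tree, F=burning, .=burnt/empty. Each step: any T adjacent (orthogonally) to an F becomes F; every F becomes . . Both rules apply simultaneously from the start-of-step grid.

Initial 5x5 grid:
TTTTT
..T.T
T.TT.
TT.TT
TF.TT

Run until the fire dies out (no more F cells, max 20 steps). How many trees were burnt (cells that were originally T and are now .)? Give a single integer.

Step 1: +2 fires, +1 burnt (F count now 2)
Step 2: +1 fires, +2 burnt (F count now 1)
Step 3: +1 fires, +1 burnt (F count now 1)
Step 4: +0 fires, +1 burnt (F count now 0)
Fire out after step 4
Initially T: 17, now '.': 12
Total burnt (originally-T cells now '.'): 4

Answer: 4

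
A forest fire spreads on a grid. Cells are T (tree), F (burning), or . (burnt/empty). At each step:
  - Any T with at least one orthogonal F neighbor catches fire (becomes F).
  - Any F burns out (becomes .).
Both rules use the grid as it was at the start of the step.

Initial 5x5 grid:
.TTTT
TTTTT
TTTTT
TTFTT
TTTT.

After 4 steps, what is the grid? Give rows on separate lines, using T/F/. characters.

Step 1: 4 trees catch fire, 1 burn out
  .TTTT
  TTTTT
  TTFTT
  TF.FT
  TTFT.
Step 2: 7 trees catch fire, 4 burn out
  .TTTT
  TTFTT
  TF.FT
  F...F
  TF.F.
Step 3: 6 trees catch fire, 7 burn out
  .TFTT
  TF.FT
  F...F
  .....
  F....
Step 4: 4 trees catch fire, 6 burn out
  .F.FT
  F...F
  .....
  .....
  .....

.F.FT
F...F
.....
.....
.....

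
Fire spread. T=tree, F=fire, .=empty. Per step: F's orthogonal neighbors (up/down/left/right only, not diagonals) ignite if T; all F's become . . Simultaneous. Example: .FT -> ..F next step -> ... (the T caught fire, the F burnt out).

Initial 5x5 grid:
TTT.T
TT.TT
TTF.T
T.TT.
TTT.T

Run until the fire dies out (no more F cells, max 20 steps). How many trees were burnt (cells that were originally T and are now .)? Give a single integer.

Answer: 13

Derivation:
Step 1: +2 fires, +1 burnt (F count now 2)
Step 2: +4 fires, +2 burnt (F count now 4)
Step 3: +4 fires, +4 burnt (F count now 4)
Step 4: +3 fires, +4 burnt (F count now 3)
Step 5: +0 fires, +3 burnt (F count now 0)
Fire out after step 5
Initially T: 18, now '.': 20
Total burnt (originally-T cells now '.'): 13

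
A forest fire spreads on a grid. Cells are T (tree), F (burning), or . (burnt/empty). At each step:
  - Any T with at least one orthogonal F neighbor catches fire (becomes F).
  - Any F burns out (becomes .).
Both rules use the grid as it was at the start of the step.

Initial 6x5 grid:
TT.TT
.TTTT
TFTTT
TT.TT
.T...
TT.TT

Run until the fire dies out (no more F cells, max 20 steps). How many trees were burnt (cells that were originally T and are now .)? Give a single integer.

Step 1: +4 fires, +1 burnt (F count now 4)
Step 2: +5 fires, +4 burnt (F count now 5)
Step 3: +5 fires, +5 burnt (F count now 5)
Step 4: +4 fires, +5 burnt (F count now 4)
Step 5: +1 fires, +4 burnt (F count now 1)
Step 6: +0 fires, +1 burnt (F count now 0)
Fire out after step 6
Initially T: 21, now '.': 28
Total burnt (originally-T cells now '.'): 19

Answer: 19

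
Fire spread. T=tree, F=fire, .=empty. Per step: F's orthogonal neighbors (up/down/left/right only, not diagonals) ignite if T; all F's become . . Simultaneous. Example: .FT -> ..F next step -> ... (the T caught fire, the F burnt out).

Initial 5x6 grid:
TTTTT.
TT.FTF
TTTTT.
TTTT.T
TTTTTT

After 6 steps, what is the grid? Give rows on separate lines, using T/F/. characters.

Step 1: 3 trees catch fire, 2 burn out
  TTTFT.
  TT..F.
  TTTFT.
  TTTT.T
  TTTTTT
Step 2: 5 trees catch fire, 3 burn out
  TTF.F.
  TT....
  TTF.F.
  TTTF.T
  TTTTTT
Step 3: 4 trees catch fire, 5 burn out
  TF....
  TT....
  TF....
  TTF..T
  TTTFTT
Step 4: 6 trees catch fire, 4 burn out
  F.....
  TF....
  F.....
  TF...T
  TTF.FT
Step 5: 4 trees catch fire, 6 burn out
  ......
  F.....
  ......
  F....T
  TF...F
Step 6: 2 trees catch fire, 4 burn out
  ......
  ......
  ......
  .....F
  F.....

......
......
......
.....F
F.....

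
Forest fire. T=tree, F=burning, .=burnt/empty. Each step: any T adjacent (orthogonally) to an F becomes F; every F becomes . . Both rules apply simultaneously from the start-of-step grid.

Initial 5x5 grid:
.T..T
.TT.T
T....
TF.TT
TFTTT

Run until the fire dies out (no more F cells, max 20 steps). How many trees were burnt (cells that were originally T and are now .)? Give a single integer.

Answer: 8

Derivation:
Step 1: +3 fires, +2 burnt (F count now 3)
Step 2: +2 fires, +3 burnt (F count now 2)
Step 3: +2 fires, +2 burnt (F count now 2)
Step 4: +1 fires, +2 burnt (F count now 1)
Step 5: +0 fires, +1 burnt (F count now 0)
Fire out after step 5
Initially T: 13, now '.': 20
Total burnt (originally-T cells now '.'): 8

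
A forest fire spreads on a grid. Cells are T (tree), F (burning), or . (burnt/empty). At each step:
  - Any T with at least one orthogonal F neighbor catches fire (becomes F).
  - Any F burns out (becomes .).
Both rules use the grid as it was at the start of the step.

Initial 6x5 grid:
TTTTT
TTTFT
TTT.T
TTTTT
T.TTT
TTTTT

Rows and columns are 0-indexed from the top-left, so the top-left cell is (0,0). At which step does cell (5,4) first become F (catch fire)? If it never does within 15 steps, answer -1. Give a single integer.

Step 1: cell (5,4)='T' (+3 fires, +1 burnt)
Step 2: cell (5,4)='T' (+5 fires, +3 burnt)
Step 3: cell (5,4)='T' (+5 fires, +5 burnt)
Step 4: cell (5,4)='T' (+6 fires, +5 burnt)
Step 5: cell (5,4)='F' (+4 fires, +6 burnt)
  -> target ignites at step 5
Step 6: cell (5,4)='.' (+3 fires, +4 burnt)
Step 7: cell (5,4)='.' (+1 fires, +3 burnt)
Step 8: cell (5,4)='.' (+0 fires, +1 burnt)
  fire out at step 8

5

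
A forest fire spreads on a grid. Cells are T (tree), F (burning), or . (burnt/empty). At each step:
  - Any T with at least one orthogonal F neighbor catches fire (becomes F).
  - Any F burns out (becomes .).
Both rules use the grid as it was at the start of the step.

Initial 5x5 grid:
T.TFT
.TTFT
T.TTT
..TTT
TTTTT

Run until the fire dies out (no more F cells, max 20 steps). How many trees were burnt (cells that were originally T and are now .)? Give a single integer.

Step 1: +5 fires, +2 burnt (F count now 5)
Step 2: +4 fires, +5 burnt (F count now 4)
Step 3: +3 fires, +4 burnt (F count now 3)
Step 4: +2 fires, +3 burnt (F count now 2)
Step 5: +1 fires, +2 burnt (F count now 1)
Step 6: +1 fires, +1 burnt (F count now 1)
Step 7: +0 fires, +1 burnt (F count now 0)
Fire out after step 7
Initially T: 18, now '.': 23
Total burnt (originally-T cells now '.'): 16

Answer: 16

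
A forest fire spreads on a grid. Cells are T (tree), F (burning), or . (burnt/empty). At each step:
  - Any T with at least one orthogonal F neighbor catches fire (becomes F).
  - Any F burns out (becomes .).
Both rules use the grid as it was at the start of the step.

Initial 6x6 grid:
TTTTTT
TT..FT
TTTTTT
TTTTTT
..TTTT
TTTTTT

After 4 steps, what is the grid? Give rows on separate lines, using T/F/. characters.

Step 1: 3 trees catch fire, 1 burn out
  TTTTFT
  TT...F
  TTTTFT
  TTTTTT
  ..TTTT
  TTTTTT
Step 2: 5 trees catch fire, 3 burn out
  TTTF.F
  TT....
  TTTF.F
  TTTTFT
  ..TTTT
  TTTTTT
Step 3: 5 trees catch fire, 5 burn out
  TTF...
  TT....
  TTF...
  TTTF.F
  ..TTFT
  TTTTTT
Step 4: 6 trees catch fire, 5 burn out
  TF....
  TT....
  TF....
  TTF...
  ..TF.F
  TTTTFT

TF....
TT....
TF....
TTF...
..TF.F
TTTTFT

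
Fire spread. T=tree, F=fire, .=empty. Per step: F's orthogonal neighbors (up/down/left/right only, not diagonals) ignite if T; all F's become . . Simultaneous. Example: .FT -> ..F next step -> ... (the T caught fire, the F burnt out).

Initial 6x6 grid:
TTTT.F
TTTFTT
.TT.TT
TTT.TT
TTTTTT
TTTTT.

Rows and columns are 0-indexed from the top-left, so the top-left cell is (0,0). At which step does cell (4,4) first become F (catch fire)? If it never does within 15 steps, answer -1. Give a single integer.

Step 1: cell (4,4)='T' (+4 fires, +2 burnt)
Step 2: cell (4,4)='T' (+5 fires, +4 burnt)
Step 3: cell (4,4)='T' (+6 fires, +5 burnt)
Step 4: cell (4,4)='F' (+5 fires, +6 burnt)
  -> target ignites at step 4
Step 5: cell (4,4)='.' (+5 fires, +5 burnt)
Step 6: cell (4,4)='.' (+3 fires, +5 burnt)
Step 7: cell (4,4)='.' (+1 fires, +3 burnt)
Step 8: cell (4,4)='.' (+0 fires, +1 burnt)
  fire out at step 8

4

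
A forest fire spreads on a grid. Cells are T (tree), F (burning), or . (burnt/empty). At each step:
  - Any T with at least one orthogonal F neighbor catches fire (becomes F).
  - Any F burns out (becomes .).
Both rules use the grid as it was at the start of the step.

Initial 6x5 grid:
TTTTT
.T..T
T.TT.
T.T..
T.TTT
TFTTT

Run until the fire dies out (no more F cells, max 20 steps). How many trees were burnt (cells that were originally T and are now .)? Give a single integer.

Step 1: +2 fires, +1 burnt (F count now 2)
Step 2: +3 fires, +2 burnt (F count now 3)
Step 3: +4 fires, +3 burnt (F count now 4)
Step 4: +3 fires, +4 burnt (F count now 3)
Step 5: +1 fires, +3 burnt (F count now 1)
Step 6: +0 fires, +1 burnt (F count now 0)
Fire out after step 6
Initially T: 20, now '.': 23
Total burnt (originally-T cells now '.'): 13

Answer: 13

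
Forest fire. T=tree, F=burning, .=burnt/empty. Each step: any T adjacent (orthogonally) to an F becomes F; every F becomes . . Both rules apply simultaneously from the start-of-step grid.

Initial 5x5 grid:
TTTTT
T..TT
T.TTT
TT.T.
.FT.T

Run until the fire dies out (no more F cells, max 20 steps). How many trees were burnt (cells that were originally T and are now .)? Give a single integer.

Answer: 16

Derivation:
Step 1: +2 fires, +1 burnt (F count now 2)
Step 2: +1 fires, +2 burnt (F count now 1)
Step 3: +1 fires, +1 burnt (F count now 1)
Step 4: +1 fires, +1 burnt (F count now 1)
Step 5: +1 fires, +1 burnt (F count now 1)
Step 6: +1 fires, +1 burnt (F count now 1)
Step 7: +1 fires, +1 burnt (F count now 1)
Step 8: +1 fires, +1 burnt (F count now 1)
Step 9: +2 fires, +1 burnt (F count now 2)
Step 10: +2 fires, +2 burnt (F count now 2)
Step 11: +3 fires, +2 burnt (F count now 3)
Step 12: +0 fires, +3 burnt (F count now 0)
Fire out after step 12
Initially T: 17, now '.': 24
Total burnt (originally-T cells now '.'): 16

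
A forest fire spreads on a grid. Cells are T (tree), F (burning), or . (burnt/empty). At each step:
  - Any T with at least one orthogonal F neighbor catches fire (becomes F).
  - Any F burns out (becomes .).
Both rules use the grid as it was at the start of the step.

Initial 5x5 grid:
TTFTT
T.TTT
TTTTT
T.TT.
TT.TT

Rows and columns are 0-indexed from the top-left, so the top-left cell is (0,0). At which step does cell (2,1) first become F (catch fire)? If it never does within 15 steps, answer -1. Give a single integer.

Step 1: cell (2,1)='T' (+3 fires, +1 burnt)
Step 2: cell (2,1)='T' (+4 fires, +3 burnt)
Step 3: cell (2,1)='F' (+5 fires, +4 burnt)
  -> target ignites at step 3
Step 4: cell (2,1)='.' (+3 fires, +5 burnt)
Step 5: cell (2,1)='.' (+2 fires, +3 burnt)
Step 6: cell (2,1)='.' (+2 fires, +2 burnt)
Step 7: cell (2,1)='.' (+1 fires, +2 burnt)
Step 8: cell (2,1)='.' (+0 fires, +1 burnt)
  fire out at step 8

3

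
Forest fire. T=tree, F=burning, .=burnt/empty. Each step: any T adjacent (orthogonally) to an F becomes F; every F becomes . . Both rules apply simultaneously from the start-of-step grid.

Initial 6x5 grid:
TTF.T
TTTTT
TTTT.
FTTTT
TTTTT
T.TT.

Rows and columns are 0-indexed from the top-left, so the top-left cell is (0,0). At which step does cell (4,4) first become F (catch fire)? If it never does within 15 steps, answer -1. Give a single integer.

Step 1: cell (4,4)='T' (+5 fires, +2 burnt)
Step 2: cell (4,4)='T' (+9 fires, +5 burnt)
Step 3: cell (4,4)='T' (+4 fires, +9 burnt)
Step 4: cell (4,4)='T' (+4 fires, +4 burnt)
Step 5: cell (4,4)='F' (+2 fires, +4 burnt)
  -> target ignites at step 5
Step 6: cell (4,4)='.' (+0 fires, +2 burnt)
  fire out at step 6

5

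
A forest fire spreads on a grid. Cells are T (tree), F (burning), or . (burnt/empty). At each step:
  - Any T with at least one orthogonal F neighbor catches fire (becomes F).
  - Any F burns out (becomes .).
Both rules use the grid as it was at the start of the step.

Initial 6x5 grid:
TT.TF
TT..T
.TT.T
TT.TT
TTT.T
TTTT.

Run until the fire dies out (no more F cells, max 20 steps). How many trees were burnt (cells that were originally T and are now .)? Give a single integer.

Step 1: +2 fires, +1 burnt (F count now 2)
Step 2: +1 fires, +2 burnt (F count now 1)
Step 3: +1 fires, +1 burnt (F count now 1)
Step 4: +2 fires, +1 burnt (F count now 2)
Step 5: +0 fires, +2 burnt (F count now 0)
Fire out after step 5
Initially T: 21, now '.': 15
Total burnt (originally-T cells now '.'): 6

Answer: 6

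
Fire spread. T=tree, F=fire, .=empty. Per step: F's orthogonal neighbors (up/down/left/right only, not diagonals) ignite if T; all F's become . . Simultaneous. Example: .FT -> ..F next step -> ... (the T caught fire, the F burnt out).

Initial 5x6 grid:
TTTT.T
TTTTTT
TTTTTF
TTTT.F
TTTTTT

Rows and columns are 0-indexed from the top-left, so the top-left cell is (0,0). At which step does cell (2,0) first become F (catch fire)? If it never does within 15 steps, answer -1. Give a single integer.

Step 1: cell (2,0)='T' (+3 fires, +2 burnt)
Step 2: cell (2,0)='T' (+4 fires, +3 burnt)
Step 3: cell (2,0)='T' (+4 fires, +4 burnt)
Step 4: cell (2,0)='T' (+5 fires, +4 burnt)
Step 5: cell (2,0)='F' (+5 fires, +5 burnt)
  -> target ignites at step 5
Step 6: cell (2,0)='.' (+4 fires, +5 burnt)
Step 7: cell (2,0)='.' (+1 fires, +4 burnt)
Step 8: cell (2,0)='.' (+0 fires, +1 burnt)
  fire out at step 8

5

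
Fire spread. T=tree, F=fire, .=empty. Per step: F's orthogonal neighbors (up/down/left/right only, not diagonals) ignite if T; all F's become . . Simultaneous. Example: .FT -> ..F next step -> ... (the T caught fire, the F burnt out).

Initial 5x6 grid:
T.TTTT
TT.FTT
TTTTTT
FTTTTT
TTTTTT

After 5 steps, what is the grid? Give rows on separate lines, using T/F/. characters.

Step 1: 6 trees catch fire, 2 burn out
  T.TFTT
  TT..FT
  FTTFTT
  .FTTTT
  FTTTTT
Step 2: 10 trees catch fire, 6 burn out
  T.F.FT
  FT...F
  .FF.FT
  ..FFTT
  .FTTTT
Step 3: 7 trees catch fire, 10 burn out
  F....F
  .F....
  .....F
  ....FT
  ..FFTT
Step 4: 2 trees catch fire, 7 burn out
  ......
  ......
  ......
  .....F
  ....FT
Step 5: 1 trees catch fire, 2 burn out
  ......
  ......
  ......
  ......
  .....F

......
......
......
......
.....F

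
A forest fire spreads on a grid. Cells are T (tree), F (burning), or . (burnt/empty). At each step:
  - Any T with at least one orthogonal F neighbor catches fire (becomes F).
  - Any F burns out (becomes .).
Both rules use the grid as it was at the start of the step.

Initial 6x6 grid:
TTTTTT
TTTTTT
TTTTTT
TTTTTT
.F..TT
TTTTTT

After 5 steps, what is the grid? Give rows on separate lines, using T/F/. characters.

Step 1: 2 trees catch fire, 1 burn out
  TTTTTT
  TTTTTT
  TTTTTT
  TFTTTT
  ....TT
  TFTTTT
Step 2: 5 trees catch fire, 2 burn out
  TTTTTT
  TTTTTT
  TFTTTT
  F.FTTT
  ....TT
  F.FTTT
Step 3: 5 trees catch fire, 5 burn out
  TTTTTT
  TFTTTT
  F.FTTT
  ...FTT
  ....TT
  ...FTT
Step 4: 6 trees catch fire, 5 burn out
  TFTTTT
  F.FTTT
  ...FTT
  ....FT
  ....TT
  ....FT
Step 5: 7 trees catch fire, 6 burn out
  F.FTTT
  ...FTT
  ....FT
  .....F
  ....FT
  .....F

F.FTTT
...FTT
....FT
.....F
....FT
.....F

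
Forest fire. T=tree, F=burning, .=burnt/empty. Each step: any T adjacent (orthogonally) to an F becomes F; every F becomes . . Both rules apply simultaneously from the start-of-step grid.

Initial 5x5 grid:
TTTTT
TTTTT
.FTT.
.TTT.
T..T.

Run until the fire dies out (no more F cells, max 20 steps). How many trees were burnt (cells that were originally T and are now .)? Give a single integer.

Answer: 16

Derivation:
Step 1: +3 fires, +1 burnt (F count now 3)
Step 2: +5 fires, +3 burnt (F count now 5)
Step 3: +4 fires, +5 burnt (F count now 4)
Step 4: +3 fires, +4 burnt (F count now 3)
Step 5: +1 fires, +3 burnt (F count now 1)
Step 6: +0 fires, +1 burnt (F count now 0)
Fire out after step 6
Initially T: 17, now '.': 24
Total burnt (originally-T cells now '.'): 16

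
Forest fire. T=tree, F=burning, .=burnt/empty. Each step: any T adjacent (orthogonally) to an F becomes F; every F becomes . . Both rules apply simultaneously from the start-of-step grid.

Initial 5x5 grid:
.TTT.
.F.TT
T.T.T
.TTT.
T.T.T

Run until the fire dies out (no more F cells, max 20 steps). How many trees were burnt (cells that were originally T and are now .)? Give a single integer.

Step 1: +1 fires, +1 burnt (F count now 1)
Step 2: +1 fires, +1 burnt (F count now 1)
Step 3: +1 fires, +1 burnt (F count now 1)
Step 4: +1 fires, +1 burnt (F count now 1)
Step 5: +1 fires, +1 burnt (F count now 1)
Step 6: +1 fires, +1 burnt (F count now 1)
Step 7: +0 fires, +1 burnt (F count now 0)
Fire out after step 7
Initially T: 14, now '.': 17
Total burnt (originally-T cells now '.'): 6

Answer: 6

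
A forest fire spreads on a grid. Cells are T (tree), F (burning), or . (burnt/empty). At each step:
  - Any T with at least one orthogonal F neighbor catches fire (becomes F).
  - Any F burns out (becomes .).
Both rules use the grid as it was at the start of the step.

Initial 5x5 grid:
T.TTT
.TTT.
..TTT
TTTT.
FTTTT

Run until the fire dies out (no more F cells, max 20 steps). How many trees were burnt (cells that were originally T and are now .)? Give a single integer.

Step 1: +2 fires, +1 burnt (F count now 2)
Step 2: +2 fires, +2 burnt (F count now 2)
Step 3: +2 fires, +2 burnt (F count now 2)
Step 4: +3 fires, +2 burnt (F count now 3)
Step 5: +2 fires, +3 burnt (F count now 2)
Step 6: +4 fires, +2 burnt (F count now 4)
Step 7: +1 fires, +4 burnt (F count now 1)
Step 8: +1 fires, +1 burnt (F count now 1)
Step 9: +0 fires, +1 burnt (F count now 0)
Fire out after step 9
Initially T: 18, now '.': 24
Total burnt (originally-T cells now '.'): 17

Answer: 17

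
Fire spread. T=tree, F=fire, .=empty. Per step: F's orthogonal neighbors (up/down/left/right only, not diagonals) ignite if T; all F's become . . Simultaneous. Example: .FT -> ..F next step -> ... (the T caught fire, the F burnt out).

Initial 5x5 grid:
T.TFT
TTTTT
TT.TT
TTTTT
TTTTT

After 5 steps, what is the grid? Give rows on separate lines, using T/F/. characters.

Step 1: 3 trees catch fire, 1 burn out
  T.F.F
  TTTFT
  TT.TT
  TTTTT
  TTTTT
Step 2: 3 trees catch fire, 3 burn out
  T....
  TTF.F
  TT.FT
  TTTTT
  TTTTT
Step 3: 3 trees catch fire, 3 burn out
  T....
  TF...
  TT..F
  TTTFT
  TTTTT
Step 4: 5 trees catch fire, 3 burn out
  T....
  F....
  TF...
  TTF.F
  TTTFT
Step 5: 5 trees catch fire, 5 burn out
  F....
  .....
  F....
  TF...
  TTF.F

F....
.....
F....
TF...
TTF.F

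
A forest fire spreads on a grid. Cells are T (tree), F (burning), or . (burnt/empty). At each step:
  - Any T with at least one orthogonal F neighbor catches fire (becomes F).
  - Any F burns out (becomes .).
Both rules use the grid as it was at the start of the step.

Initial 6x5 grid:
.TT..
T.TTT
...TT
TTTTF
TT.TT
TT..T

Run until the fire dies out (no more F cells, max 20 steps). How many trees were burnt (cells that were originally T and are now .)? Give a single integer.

Answer: 18

Derivation:
Step 1: +3 fires, +1 burnt (F count now 3)
Step 2: +5 fires, +3 burnt (F count now 5)
Step 3: +2 fires, +5 burnt (F count now 2)
Step 4: +3 fires, +2 burnt (F count now 3)
Step 5: +3 fires, +3 burnt (F count now 3)
Step 6: +2 fires, +3 burnt (F count now 2)
Step 7: +0 fires, +2 burnt (F count now 0)
Fire out after step 7
Initially T: 19, now '.': 29
Total burnt (originally-T cells now '.'): 18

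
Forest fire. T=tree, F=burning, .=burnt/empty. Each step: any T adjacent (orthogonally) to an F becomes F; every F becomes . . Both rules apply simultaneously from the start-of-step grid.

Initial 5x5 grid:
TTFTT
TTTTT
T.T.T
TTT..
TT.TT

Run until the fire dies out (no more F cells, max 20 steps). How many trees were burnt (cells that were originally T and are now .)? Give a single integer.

Answer: 17

Derivation:
Step 1: +3 fires, +1 burnt (F count now 3)
Step 2: +5 fires, +3 burnt (F count now 5)
Step 3: +3 fires, +5 burnt (F count now 3)
Step 4: +3 fires, +3 burnt (F count now 3)
Step 5: +2 fires, +3 burnt (F count now 2)
Step 6: +1 fires, +2 burnt (F count now 1)
Step 7: +0 fires, +1 burnt (F count now 0)
Fire out after step 7
Initially T: 19, now '.': 23
Total burnt (originally-T cells now '.'): 17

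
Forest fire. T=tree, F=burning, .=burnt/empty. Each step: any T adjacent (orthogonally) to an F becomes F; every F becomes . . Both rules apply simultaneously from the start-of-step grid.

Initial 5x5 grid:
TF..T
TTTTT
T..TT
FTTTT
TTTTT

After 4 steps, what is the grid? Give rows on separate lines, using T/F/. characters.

Step 1: 5 trees catch fire, 2 burn out
  F...T
  TFTTT
  F..TT
  .FTTT
  FTTTT
Step 2: 4 trees catch fire, 5 burn out
  ....T
  F.FTT
  ...TT
  ..FTT
  .FTTT
Step 3: 3 trees catch fire, 4 burn out
  ....T
  ...FT
  ...TT
  ...FT
  ..FTT
Step 4: 4 trees catch fire, 3 burn out
  ....T
  ....F
  ...FT
  ....F
  ...FT

....T
....F
...FT
....F
...FT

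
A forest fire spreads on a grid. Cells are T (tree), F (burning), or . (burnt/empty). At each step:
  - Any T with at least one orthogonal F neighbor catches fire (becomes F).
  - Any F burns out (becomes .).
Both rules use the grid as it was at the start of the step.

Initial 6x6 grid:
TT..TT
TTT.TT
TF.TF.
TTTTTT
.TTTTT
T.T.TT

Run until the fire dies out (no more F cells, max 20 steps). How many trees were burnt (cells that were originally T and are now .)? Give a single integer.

Step 1: +6 fires, +2 burnt (F count now 6)
Step 2: +11 fires, +6 burnt (F count now 11)
Step 3: +6 fires, +11 burnt (F count now 6)
Step 4: +2 fires, +6 burnt (F count now 2)
Step 5: +0 fires, +2 burnt (F count now 0)
Fire out after step 5
Initially T: 26, now '.': 35
Total burnt (originally-T cells now '.'): 25

Answer: 25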